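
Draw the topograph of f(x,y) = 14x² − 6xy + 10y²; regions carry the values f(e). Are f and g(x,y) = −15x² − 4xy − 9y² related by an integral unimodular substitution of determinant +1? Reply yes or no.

D₁ = -524, D₂ = -524
f: flip: (14,-6,10)→(10,6,14)
f: reduced (well bottom): (10,6,14) with a≤c, −a<b≤a
g is negative-definite; reduce −g:
−g: flip: (15,4,9)→(9,-4,15)
−g: reduced (well bottom): (9,-4,15) with a≤c, −a<b≤a
flip sign back: reduced form of g is (-9,4,-15)
reduced forms (10, 6, 14) vs (-9, 4, -15) ⇒ inequivalent

no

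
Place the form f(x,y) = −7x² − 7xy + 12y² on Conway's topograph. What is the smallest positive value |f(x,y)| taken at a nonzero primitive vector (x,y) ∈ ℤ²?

descent: ρ → (12,7,-7)  [lands on river]
river: ρ → (-7,7,12)
river: ρ → (12,17,-2)
river: ρ → (-2,19,3)
river: ρ → (3,17,-8)
river: ρ → (-8,15,5)
river: ρ → (5,15,-8)
river: ρ → (-8,17,3)
river: ρ → (3,19,-2)
river: ρ → (-2,17,12)
closes: descent 1, river 10
min |a| on river = 2

2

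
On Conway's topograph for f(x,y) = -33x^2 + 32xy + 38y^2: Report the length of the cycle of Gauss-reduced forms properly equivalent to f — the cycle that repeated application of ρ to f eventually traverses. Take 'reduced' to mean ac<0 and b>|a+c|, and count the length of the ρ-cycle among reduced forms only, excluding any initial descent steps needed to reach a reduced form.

D = 6040, ⌊√D⌋ = 77
river: ρ → (38,44,-27)
river: ρ → (-27,64,18)
river: ρ → (18,44,-57)
river: ρ → (-57,70,5)
river: ρ → (5,70,-57)
river: ρ → (-57,44,18)
river: ρ → (18,64,-27)
river: ρ → (-27,44,38)
river: ρ → (38,32,-33)
river: ρ → (-33,34,37)
river: ρ → (37,40,-30)
river: ρ → (-30,20,47)
river: ρ → (47,74,-3)
river: ρ → (-3,76,22)
river: ρ → (22,56,-33)
river: ρ → (-33,76,2)
river: ρ → (2,76,-33)
river: ρ → (-33,56,22)
river: ρ → (22,76,-3)
river: ρ → (-3,74,47)
river: ρ → (47,20,-30)
river: ρ → (-30,40,37)
river: ρ → (37,34,-33)
river: ρ → (-33,32,38)
ρ-cycle length = 24 (tail of 0 descent steps not counted)

24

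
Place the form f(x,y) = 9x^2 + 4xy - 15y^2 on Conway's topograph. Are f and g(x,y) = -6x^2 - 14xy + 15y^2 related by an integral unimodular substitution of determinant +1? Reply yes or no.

D₁ = 556, D₂ = 556
river cycle of f (length 18): (9, 22, -2), (-2, 22, 9), (9, 14, -10), (-10, 6, 13), (13, 20, -3), (-3, 22, 6), (6, 14, -15), (-15, 16, 5), (5, 14, -18), (-18, 22, 1), … (8 more)
river cycle of g (length 18): (15, 14, -6), (-6, 22, 3), (3, 20, -13), (-13, 6, 10), (10, 14, -9), (-9, 22, 2), (2, 22, -9), (-9, 14, 10), (10, 6, -13), (-13, 20, 3), … (8 more)
cycles differ ⇒ inequivalent

no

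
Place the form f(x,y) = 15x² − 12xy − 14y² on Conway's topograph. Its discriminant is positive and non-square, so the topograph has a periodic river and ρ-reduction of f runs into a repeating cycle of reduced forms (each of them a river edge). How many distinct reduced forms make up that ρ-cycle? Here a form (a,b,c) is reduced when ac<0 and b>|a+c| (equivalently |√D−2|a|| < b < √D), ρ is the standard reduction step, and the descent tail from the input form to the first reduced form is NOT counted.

D = 984, ⌊√D⌋ = 31
descent: ρ → (-14,12,15)  [lands on river]
river: ρ → (15,18,-11)
river: ρ → (-11,26,7)
river: ρ → (7,30,-3)
river: ρ → (-3,30,7)
river: ρ → (7,26,-11)
river: ρ → (-11,18,15)
river: ρ → (15,12,-14)
river: ρ → (-14,16,13)
river: ρ → (13,10,-17)
river: ρ → (-17,24,6)
river: ρ → (6,24,-17)
river: ρ → (-17,10,13)
river: ρ → (13,16,-14)
ρ-cycle length = 14 (tail of 1 descent step not counted)

14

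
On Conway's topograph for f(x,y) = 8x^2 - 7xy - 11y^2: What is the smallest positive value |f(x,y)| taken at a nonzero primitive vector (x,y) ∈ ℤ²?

descent: ρ → (-11,7,8)  [lands on river]
river: ρ → (8,9,-10)
river: ρ → (-10,11,7)
river: ρ → (7,17,-4)
river: ρ → (-4,15,11)
river: ρ → (11,7,-8)
river: ρ → (-8,9,10)
river: ρ → (10,11,-7)
river: ρ → (-7,17,4)
river: ρ → (4,15,-11)
closes: descent 1, river 10
min |a| on river = 4

4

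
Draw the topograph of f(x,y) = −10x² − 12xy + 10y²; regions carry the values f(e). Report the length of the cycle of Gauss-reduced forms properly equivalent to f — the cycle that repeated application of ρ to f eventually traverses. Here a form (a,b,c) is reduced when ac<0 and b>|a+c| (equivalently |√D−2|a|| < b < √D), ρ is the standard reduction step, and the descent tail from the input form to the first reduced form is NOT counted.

D = 544, ⌊√D⌋ = 23
descent: ρ → (10,12,-10)  [lands on river]
river: ρ → (-10,8,12)
river: ρ → (12,16,-6)
river: ρ → (-6,20,6)
river: ρ → (6,16,-12)
river: ρ → (-12,8,10)
ρ-cycle length = 6 (tail of 1 descent step not counted)

6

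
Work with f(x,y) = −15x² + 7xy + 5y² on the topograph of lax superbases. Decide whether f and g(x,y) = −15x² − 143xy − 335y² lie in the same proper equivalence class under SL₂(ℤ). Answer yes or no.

D₁ = 349, D₂ = 349
river cycle of f (length 18): (5, 13, -9), (-9, 5, 9), (9, 13, -5), (-5, 17, 3), (3, 13, -15), (-15, 17, 1), (1, 17, -15), (-15, 13, 3), (3, 17, -5), (-5, 13, 9), … (8 more)
river cycle of g (length 18): (5, 13, -9), (-9, 5, 9), (9, 13, -5), (-5, 17, 3), (3, 13, -15), (-15, 17, 1), (1, 17, -15), (-15, 13, 3), (3, 17, -5), (-5, 13, 9), … (8 more)
cycles coincide ⇒ equivalent

yes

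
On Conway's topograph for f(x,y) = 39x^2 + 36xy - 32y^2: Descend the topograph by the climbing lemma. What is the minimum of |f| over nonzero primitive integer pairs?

river: ρ → (-32,28,43)
river: ρ → (43,58,-17)
river: ρ → (-17,78,3)
river: ρ → (3,78,-17)
river: ρ → (-17,58,43)
river: ρ → (43,28,-32)
river: ρ → (-32,36,39)
river: ρ → (39,42,-29)
river: ρ → (-29,74,7)
river: ρ → (7,66,-69)
river: ρ → (-69,72,4)
river: ρ → (4,72,-69)
river: ρ → (-69,66,7)
river: ρ → (7,74,-29)
river: ρ → (-29,42,39)
river: ρ → (39,36,-32)
closes: descent 0, river 16
min |a| on river = 3

3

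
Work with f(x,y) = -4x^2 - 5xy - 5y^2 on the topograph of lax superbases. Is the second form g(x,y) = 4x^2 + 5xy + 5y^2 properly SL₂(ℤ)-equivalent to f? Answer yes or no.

D₁ = -55, D₂ = -55
f is negative-definite; reduce −f:
−f: translate: b→-3 (≡5 mod 8), so (4,5,5)→(4,-3,4)
−f: flip: (4,-3,4)→(4,3,4)
−f: reduced (well bottom): (4,3,4) with a≤c, −a<b≤a
flip sign back: reduced form of f is (-4,-3,-4)
g: translate: b→-3 (≡5 mod 8), so (4,5,5)→(4,-3,4)
g: flip: (4,-3,4)→(4,3,4)
g: reduced (well bottom): (4,3,4) with a≤c, −a<b≤a
reduced forms (-4, -3, -4) vs (4, 3, 4) ⇒ inequivalent

no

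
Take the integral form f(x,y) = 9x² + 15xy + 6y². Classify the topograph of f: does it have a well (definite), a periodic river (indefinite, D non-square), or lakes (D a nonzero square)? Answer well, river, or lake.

D = b²−4ac = 15² − 4·9·6 = 9
D = 3² is a perfect square ⇒ form factors over ℤ ⇒ lakes

lake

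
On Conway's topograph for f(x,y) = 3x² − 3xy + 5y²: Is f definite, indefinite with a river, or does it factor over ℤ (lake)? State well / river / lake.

D = b²−4ac = (-3)² − 4·3·5 = -51
D < 0 ⇒ definite ⇒ every region one sign ⇒ single well

well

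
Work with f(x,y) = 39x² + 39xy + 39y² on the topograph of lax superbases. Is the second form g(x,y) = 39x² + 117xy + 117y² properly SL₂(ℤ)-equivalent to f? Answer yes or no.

D₁ = -4563, D₂ = -4563
f: reduced (well bottom): (39,39,39) with a≤c, −a<b≤a
g: translate: b→39 (≡117 mod 78), so (39,117,117)→(39,39,39)
g: reduced (well bottom): (39,39,39) with a≤c, −a<b≤a
reduced forms (39, 39, 39) vs (39, 39, 39) ⇒ equivalent

yes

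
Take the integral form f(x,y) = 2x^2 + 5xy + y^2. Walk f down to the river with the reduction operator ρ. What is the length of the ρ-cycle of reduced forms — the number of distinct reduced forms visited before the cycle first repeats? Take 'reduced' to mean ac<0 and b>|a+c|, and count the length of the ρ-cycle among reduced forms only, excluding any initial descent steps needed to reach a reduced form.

D = 17, ⌊√D⌋ = 4
descent: ρ → (1,3,-2)  [lands on river]
river: ρ → (-2,1,2)
river: ρ → (2,3,-1)
river: ρ → (-1,3,2)
river: ρ → (2,1,-2)
river: ρ → (-2,3,1)
ρ-cycle length = 6 (tail of 1 descent step not counted)

6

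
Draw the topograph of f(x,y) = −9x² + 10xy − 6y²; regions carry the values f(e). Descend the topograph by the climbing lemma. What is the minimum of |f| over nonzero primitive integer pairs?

translate: b→8 (≡-10 mod 18), so (9,-10,6)→(9,8,5)
flip: (9,8,5)→(5,-8,9)
translate: b→2 (≡-8 mod 10), so (5,-8,9)→(5,2,6)
reduced (well bottom): (5,2,6) with a≤c, −a<b≤a
well minimum |f| = |-5| = 5 (negative-definite)

5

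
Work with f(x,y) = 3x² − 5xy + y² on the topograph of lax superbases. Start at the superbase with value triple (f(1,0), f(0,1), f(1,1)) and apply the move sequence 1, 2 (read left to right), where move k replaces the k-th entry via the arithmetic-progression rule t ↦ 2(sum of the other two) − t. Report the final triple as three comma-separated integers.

start (3,1,-1) = (f(1,0),f(0,1),f(1,1))
replace slot 1: 2·(1+(-1)) − 3 = -3 → (-3,1,-1)
replace slot 2: 2·((-3)+(-1)) − 1 = -9 → (-3,-9,-1)

-3,-9,-1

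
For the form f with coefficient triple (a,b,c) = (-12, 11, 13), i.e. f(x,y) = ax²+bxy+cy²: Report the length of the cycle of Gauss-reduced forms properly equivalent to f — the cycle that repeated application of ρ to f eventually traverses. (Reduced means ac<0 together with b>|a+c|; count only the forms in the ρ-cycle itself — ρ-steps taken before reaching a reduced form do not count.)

D = 745, ⌊√D⌋ = 27
river: ρ → (13,15,-10)
river: ρ → (-10,25,3)
river: ρ → (3,23,-18)
river: ρ → (-18,13,8)
river: ρ → (8,19,-12)
river: ρ → (-12,5,15)
river: ρ → (15,25,-2)
river: ρ → (-2,27,2)
river: ρ → (2,25,-15)
river: ρ → (-15,5,12)
river: ρ → (12,19,-8)
river: ρ → (-8,13,18)
river: ρ → (18,23,-3)
river: ρ → (-3,25,10)
river: ρ → (10,15,-13)
river: ρ → (-13,11,12)
river: ρ → (12,13,-12)
river: ρ → (-12,11,13)
ρ-cycle length = 18 (tail of 0 descent steps not counted)

18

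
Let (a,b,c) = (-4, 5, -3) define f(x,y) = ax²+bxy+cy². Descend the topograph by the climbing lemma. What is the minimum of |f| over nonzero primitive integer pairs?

translate: b→3 (≡-5 mod 8), so (4,-5,3)→(4,3,2)
flip: (4,3,2)→(2,-3,4)
translate: b→1 (≡-3 mod 4), so (2,-3,4)→(2,1,3)
reduced (well bottom): (2,1,3) with a≤c, −a<b≤a
well minimum |f| = |-2| = 2 (negative-definite)

2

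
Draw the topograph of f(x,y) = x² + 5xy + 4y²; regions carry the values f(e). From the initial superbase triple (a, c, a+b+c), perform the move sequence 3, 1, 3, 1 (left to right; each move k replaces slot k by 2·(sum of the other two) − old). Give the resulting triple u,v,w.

start (1,4,10) = (f(1,0),f(0,1),f(1,1))
replace slot 3: 2·(1+4) − 10 = 0 → (1,4,0)
replace slot 1: 2·(4+0) − 1 = 7 → (7,4,0)
replace slot 3: 2·(7+4) − 0 = 22 → (7,4,22)
replace slot 1: 2·(4+22) − 7 = 45 → (45,4,22)

45,4,22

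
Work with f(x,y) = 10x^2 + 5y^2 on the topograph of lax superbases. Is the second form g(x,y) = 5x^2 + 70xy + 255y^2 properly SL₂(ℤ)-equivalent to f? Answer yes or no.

D₁ = -200, D₂ = -200
f: flip: (10,0,5)→(5,0,10)
f: reduced (well bottom): (5,0,10) with a≤c, −a<b≤a
g: translate: b→0 (≡70 mod 10), so (5,70,255)→(5,0,10)
g: reduced (well bottom): (5,0,10) with a≤c, −a<b≤a
reduced forms (5, 0, 10) vs (5, 0, 10) ⇒ equivalent

yes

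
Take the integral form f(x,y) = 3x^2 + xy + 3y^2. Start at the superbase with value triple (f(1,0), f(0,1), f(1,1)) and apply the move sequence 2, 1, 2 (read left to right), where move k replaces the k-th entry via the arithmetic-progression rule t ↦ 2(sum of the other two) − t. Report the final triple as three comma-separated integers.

start (3,3,7) = (f(1,0),f(0,1),f(1,1))
replace slot 2: 2·(3+7) − 3 = 17 → (3,17,7)
replace slot 1: 2·(17+7) − 3 = 45 → (45,17,7)
replace slot 2: 2·(45+7) − 17 = 87 → (45,87,7)

45,87,7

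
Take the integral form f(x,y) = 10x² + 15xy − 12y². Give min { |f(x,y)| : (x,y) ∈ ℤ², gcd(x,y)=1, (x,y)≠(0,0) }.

river: ρ → (-12,9,13)
river: ρ → (13,17,-8)
river: ρ → (-8,15,15)
river: ρ → (15,15,-8)
river: ρ → (-8,17,13)
river: ρ → (13,9,-12)
river: ρ → (-12,15,10)
river: ρ → (10,25,-2)
river: ρ → (-2,23,22)
river: ρ → (22,21,-3)
river: ρ → (-3,21,22)
river: ρ → (22,23,-2)
river: ρ → (-2,25,10)
river: ρ → (10,15,-12)
closes: descent 0, river 14
min |a| on river = 2

2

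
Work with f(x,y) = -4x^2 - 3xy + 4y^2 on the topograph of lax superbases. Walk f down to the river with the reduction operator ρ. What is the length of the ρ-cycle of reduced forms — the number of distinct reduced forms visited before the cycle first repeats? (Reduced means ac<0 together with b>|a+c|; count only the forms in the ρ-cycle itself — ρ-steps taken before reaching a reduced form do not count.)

D = 73, ⌊√D⌋ = 8
descent: ρ → (4,3,-4)  [lands on river]
river: ρ → (-4,5,3)
river: ρ → (3,7,-2)
river: ρ → (-2,5,6)
river: ρ → (6,7,-1)
river: ρ → (-1,7,6)
river: ρ → (6,5,-2)
river: ρ → (-2,7,3)
river: ρ → (3,5,-4)
river: ρ → (-4,3,4)
river: ρ → (4,5,-3)
river: ρ → (-3,7,2)
river: ρ → (2,5,-6)
river: ρ → (-6,7,1)
river: ρ → (1,7,-6)
river: ρ → (-6,5,2)
river: ρ → (2,7,-3)
river: ρ → (-3,5,4)
ρ-cycle length = 18 (tail of 1 descent step not counted)

18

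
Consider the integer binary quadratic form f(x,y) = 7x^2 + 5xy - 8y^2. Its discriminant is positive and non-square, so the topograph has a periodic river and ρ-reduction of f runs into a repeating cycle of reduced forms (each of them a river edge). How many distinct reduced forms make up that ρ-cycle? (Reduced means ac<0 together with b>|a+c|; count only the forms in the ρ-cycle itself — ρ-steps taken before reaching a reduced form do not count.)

D = 249, ⌊√D⌋ = 15
river: ρ → (-8,11,4)
river: ρ → (4,13,-5)
river: ρ → (-5,7,10)
river: ρ → (10,13,-2)
river: ρ → (-2,15,3)
river: ρ → (3,15,-2)
river: ρ → (-2,13,10)
river: ρ → (10,7,-5)
river: ρ → (-5,13,4)
river: ρ → (4,11,-8)
river: ρ → (-8,5,7)
river: ρ → (7,9,-6)
river: ρ → (-6,15,1)
river: ρ → (1,15,-6)
river: ρ → (-6,9,7)
river: ρ → (7,5,-8)
ρ-cycle length = 16 (tail of 0 descent steps not counted)

16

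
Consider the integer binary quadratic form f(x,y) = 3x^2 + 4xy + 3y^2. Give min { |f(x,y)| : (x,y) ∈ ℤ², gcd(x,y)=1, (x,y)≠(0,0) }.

translate: b→-2 (≡4 mod 6), so (3,4,3)→(3,-2,2)
flip: (3,-2,2)→(2,2,3)
reduced (well bottom): (2,2,3) with a≤c, −a<b≤a
well minimum = a = 2

2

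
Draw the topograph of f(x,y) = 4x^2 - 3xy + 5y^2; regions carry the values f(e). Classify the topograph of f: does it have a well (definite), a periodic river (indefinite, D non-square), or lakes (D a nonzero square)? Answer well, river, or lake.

D = b²−4ac = (-3)² − 4·4·5 = -71
D < 0 ⇒ definite ⇒ every region one sign ⇒ single well

well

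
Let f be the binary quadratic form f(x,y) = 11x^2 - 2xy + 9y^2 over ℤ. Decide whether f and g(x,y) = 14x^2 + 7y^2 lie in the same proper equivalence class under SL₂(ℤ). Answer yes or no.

D₁ = -392, D₂ = -392
f: flip: (11,-2,9)→(9,2,11)
f: reduced (well bottom): (9,2,11) with a≤c, −a<b≤a
g: flip: (14,0,7)→(7,0,14)
g: reduced (well bottom): (7,0,14) with a≤c, −a<b≤a
reduced forms (9, 2, 11) vs (7, 0, 14) ⇒ inequivalent

no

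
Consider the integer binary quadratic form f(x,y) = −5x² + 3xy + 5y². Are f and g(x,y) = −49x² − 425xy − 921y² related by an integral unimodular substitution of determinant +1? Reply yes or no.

D₁ = 109, D₂ = 109
river cycle of f (length 14): (5, 7, -3), (-3, 5, 7), (7, 9, -1), (-1, 9, 7), (7, 5, -3), (-3, 7, 5), (5, 3, -5), (-5, 7, 3), (3, 5, -7), (-7, 9, 1), … (4 more)
river cycle of g (length 14): (-5, 3, 5), (5, 7, -3), (-3, 5, 7), (7, 9, -1), (-1, 9, 7), (7, 5, -3), (-3, 7, 5), (5, 3, -5), (-5, 7, 3), (3, 5, -7), … (4 more)
cycles coincide ⇒ equivalent

yes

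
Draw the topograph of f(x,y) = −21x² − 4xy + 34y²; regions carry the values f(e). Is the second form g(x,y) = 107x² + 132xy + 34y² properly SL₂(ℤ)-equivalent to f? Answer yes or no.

D₁ = 2872, D₂ = 2872
river cycle of f (length 40): (-21, 38, 17), (17, 30, -29), (-29, 28, 18), (18, 44, -13), (-13, 34, 33), (33, 32, -14), (-14, 52, 3), (3, 50, -31), (-31, 12, 22), (22, 32, -21), … (30 more)
river cycle of g (length 40): (-21, 38, 17), (17, 30, -29), (-29, 28, 18), (18, 44, -13), (-13, 34, 33), (33, 32, -14), (-14, 52, 3), (3, 50, -31), (-31, 12, 22), (22, 32, -21), … (30 more)
cycles coincide ⇒ equivalent

yes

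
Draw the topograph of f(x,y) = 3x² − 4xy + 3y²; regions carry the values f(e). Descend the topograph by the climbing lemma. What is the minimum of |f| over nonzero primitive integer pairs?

translate: b→2 (≡-4 mod 6), so (3,-4,3)→(3,2,2)
flip: (3,2,2)→(2,-2,3)
translate: b→2 (≡-2 mod 4), so (2,-2,3)→(2,2,3)
reduced (well bottom): (2,2,3) with a≤c, −a<b≤a
well minimum = a = 2

2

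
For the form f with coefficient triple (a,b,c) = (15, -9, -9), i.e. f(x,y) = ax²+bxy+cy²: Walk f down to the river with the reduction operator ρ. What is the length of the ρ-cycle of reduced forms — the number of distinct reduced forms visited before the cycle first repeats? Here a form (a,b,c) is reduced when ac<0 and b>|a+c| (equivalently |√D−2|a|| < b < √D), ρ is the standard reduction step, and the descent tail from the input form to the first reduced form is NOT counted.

D = 621, ⌊√D⌋ = 24
descent: ρ → (-9,9,15)  [lands on river]
river: ρ → (15,21,-3)
river: ρ → (-3,21,15)
river: ρ → (15,9,-9)
ρ-cycle length = 4 (tail of 1 descent step not counted)

4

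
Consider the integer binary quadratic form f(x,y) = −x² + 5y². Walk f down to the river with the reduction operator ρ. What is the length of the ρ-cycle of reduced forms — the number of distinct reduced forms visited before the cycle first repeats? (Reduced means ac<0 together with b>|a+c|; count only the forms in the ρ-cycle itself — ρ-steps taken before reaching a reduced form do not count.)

D = 20, ⌊√D⌋ = 4
descent: ρ → (5,0,-1)
descent: ρ → (-1,4,1)  [lands on river]
river: ρ → (1,4,-1)
ρ-cycle length = 2 (tail of 2 descent steps not counted)

2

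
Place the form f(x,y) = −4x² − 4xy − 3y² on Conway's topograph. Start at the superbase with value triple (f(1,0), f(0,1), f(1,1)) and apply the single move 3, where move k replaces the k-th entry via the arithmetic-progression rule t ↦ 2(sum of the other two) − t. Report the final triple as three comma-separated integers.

start (-4,-3,-11) = (f(1,0),f(0,1),f(1,1))
replace slot 3: 2·((-4)+(-3)) − (-11) = -3 → (-4,-3,-3)

-4,-3,-3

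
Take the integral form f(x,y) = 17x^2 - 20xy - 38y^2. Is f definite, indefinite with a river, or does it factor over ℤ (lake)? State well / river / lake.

D = b²−4ac = (-20)² − 4·17·(-38) = 2984
D > 0 non-square ⇒ indefinite ⇒ periodic river

river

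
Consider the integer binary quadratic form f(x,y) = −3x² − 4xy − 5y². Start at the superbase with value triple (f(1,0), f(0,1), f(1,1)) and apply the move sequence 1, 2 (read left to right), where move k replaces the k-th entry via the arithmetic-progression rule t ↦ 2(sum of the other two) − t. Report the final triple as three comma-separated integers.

start (-3,-5,-12) = (f(1,0),f(0,1),f(1,1))
replace slot 1: 2·((-5)+(-12)) − (-3) = -31 → (-31,-5,-12)
replace slot 2: 2·((-31)+(-12)) − (-5) = -81 → (-31,-81,-12)

-31,-81,-12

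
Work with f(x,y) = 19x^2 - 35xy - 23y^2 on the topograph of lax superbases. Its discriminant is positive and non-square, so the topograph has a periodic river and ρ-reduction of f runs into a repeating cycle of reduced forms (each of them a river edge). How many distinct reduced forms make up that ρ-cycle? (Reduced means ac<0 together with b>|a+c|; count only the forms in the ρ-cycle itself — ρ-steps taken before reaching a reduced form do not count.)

D = 2973, ⌊√D⌋ = 54
descent: ρ → (-23,35,19)  [lands on river]
river: ρ → (19,41,-17)
river: ρ → (-17,27,33)
river: ρ → (33,39,-11)
river: ρ → (-11,49,13)
river: ρ → (13,29,-41)
river: ρ → (-41,53,1)
river: ρ → (1,53,-41)
river: ρ → (-41,29,13)
river: ρ → (13,49,-11)
river: ρ → (-11,39,33)
river: ρ → (33,27,-17)
river: ρ → (-17,41,19)
river: ρ → (19,35,-23)
river: ρ → (-23,11,31)
river: ρ → (31,51,-3)
river: ρ → (-3,51,31)
river: ρ → (31,11,-23)
ρ-cycle length = 18 (tail of 1 descent step not counted)

18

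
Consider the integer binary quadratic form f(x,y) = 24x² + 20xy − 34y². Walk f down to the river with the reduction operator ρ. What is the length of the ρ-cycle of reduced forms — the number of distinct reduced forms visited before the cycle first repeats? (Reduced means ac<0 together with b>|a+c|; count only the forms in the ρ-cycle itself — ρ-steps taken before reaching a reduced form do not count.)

D = 3664, ⌊√D⌋ = 60
river: ρ → (-34,48,10)
river: ρ → (10,52,-24)
river: ρ → (-24,44,18)
river: ρ → (18,28,-40)
river: ρ → (-40,52,6)
river: ρ → (6,56,-22)
river: ρ → (-22,32,30)
river: ρ → (30,28,-24)
river: ρ → (-24,20,34)
river: ρ → (34,48,-10)
river: ρ → (-10,52,24)
river: ρ → (24,44,-18)
river: ρ → (-18,28,40)
river: ρ → (40,52,-6)
river: ρ → (-6,56,22)
river: ρ → (22,32,-30)
river: ρ → (-30,28,24)
river: ρ → (24,20,-34)
ρ-cycle length = 18 (tail of 0 descent steps not counted)

18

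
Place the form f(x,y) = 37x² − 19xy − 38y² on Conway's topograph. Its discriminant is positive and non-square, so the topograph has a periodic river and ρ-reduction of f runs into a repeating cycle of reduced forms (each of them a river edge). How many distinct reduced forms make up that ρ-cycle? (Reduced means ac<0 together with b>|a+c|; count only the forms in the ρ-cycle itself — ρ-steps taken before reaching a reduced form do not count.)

D = 5985, ⌊√D⌋ = 77
descent: ρ → (-38,19,37)  [lands on river]
river: ρ → (37,55,-20)
river: ρ → (-20,65,22)
river: ρ → (22,67,-17)
river: ρ → (-17,69,18)
river: ρ → (18,75,-5)
river: ρ → (-5,75,18)
river: ρ → (18,69,-17)
river: ρ → (-17,67,22)
river: ρ → (22,65,-20)
river: ρ → (-20,55,37)
river: ρ → (37,19,-38)
river: ρ → (-38,57,18)
river: ρ → (18,51,-47)
river: ρ → (-47,43,22)
river: ρ → (22,45,-45)
river: ρ → (-45,45,22)
river: ρ → (22,43,-47)
river: ρ → (-47,51,18)
river: ρ → (18,57,-38)
ρ-cycle length = 20 (tail of 1 descent step not counted)

20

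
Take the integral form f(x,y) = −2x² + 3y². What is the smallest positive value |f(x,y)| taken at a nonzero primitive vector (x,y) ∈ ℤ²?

descent: ρ → (3,0,-2)
descent: ρ → (-2,4,1)  [lands on river]
river: ρ → (1,4,-2)
closes: descent 2, river 2
min |a| on river = 1

1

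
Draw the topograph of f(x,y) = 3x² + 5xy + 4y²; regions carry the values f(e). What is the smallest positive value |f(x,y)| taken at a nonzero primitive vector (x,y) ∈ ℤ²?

translate: b→-1 (≡5 mod 6), so (3,5,4)→(3,-1,2)
flip: (3,-1,2)→(2,1,3)
reduced (well bottom): (2,1,3) with a≤c, −a<b≤a
well minimum = a = 2

2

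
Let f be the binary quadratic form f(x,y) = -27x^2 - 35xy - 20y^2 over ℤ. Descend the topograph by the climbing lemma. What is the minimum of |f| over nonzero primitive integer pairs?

translate: b→-19 (≡35 mod 54), so (27,35,20)→(27,-19,12)
flip: (27,-19,12)→(12,19,27)
translate: b→-5 (≡19 mod 24), so (12,19,27)→(12,-5,20)
reduced (well bottom): (12,-5,20) with a≤c, −a<b≤a
well minimum |f| = |-12| = 12 (negative-definite)

12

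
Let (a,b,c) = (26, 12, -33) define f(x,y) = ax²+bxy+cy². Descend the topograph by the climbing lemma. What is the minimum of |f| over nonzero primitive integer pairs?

river: ρ → (-33,54,5)
river: ρ → (5,56,-22)
river: ρ → (-22,32,29)
river: ρ → (29,26,-25)
river: ρ → (-25,24,30)
river: ρ → (30,36,-19)
river: ρ → (-19,40,26)
river: ρ → (26,12,-33)
closes: descent 0, river 8
min |a| on river = 5

5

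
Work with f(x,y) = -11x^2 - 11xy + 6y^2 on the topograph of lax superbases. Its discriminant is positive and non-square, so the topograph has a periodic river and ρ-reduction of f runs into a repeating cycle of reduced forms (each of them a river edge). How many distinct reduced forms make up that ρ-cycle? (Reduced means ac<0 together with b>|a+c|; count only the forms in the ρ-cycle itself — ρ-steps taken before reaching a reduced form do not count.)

D = 385, ⌊√D⌋ = 19
descent: ρ → (6,11,-11)  [lands on river]
river: ρ → (-11,11,6)
river: ρ → (6,13,-9)
river: ρ → (-9,5,10)
river: ρ → (10,15,-4)
river: ρ → (-4,17,6)
river: ρ → (6,19,-1)
river: ρ → (-1,19,6)
river: ρ → (6,17,-4)
river: ρ → (-4,15,10)
river: ρ → (10,5,-9)
river: ρ → (-9,13,6)
ρ-cycle length = 12 (tail of 1 descent step not counted)

12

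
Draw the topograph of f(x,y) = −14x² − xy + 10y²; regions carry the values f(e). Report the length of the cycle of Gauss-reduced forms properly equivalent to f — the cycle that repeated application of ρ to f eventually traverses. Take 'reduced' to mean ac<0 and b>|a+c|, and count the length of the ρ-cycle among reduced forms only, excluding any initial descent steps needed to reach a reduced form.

D = 561, ⌊√D⌋ = 23
descent: ρ → (10,21,-3)  [lands on river]
river: ρ → (-3,21,10)
river: ρ → (10,19,-5)
river: ρ → (-5,21,6)
river: ρ → (6,15,-14)
river: ρ → (-14,13,7)
river: ρ → (7,15,-12)
river: ρ → (-12,9,10)
river: ρ → (10,11,-11)
river: ρ → (-11,11,10)
river: ρ → (10,9,-12)
river: ρ → (-12,15,7)
river: ρ → (7,13,-14)
river: ρ → (-14,15,6)
river: ρ → (6,21,-5)
river: ρ → (-5,19,10)
ρ-cycle length = 16 (tail of 1 descent step not counted)

16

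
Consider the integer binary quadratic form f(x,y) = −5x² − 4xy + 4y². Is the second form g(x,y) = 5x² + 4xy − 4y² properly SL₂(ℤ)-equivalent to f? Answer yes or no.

D₁ = 96, D₂ = 96
river cycle of f (length 4): (4, 4, -5), (-5, 6, 3), (3, 6, -5), (-5, 4, 4)
river cycle of g (length 4): (-4, 4, 5), (5, 6, -3), (-3, 6, 5), (5, 4, -4)
cycles differ ⇒ inequivalent

no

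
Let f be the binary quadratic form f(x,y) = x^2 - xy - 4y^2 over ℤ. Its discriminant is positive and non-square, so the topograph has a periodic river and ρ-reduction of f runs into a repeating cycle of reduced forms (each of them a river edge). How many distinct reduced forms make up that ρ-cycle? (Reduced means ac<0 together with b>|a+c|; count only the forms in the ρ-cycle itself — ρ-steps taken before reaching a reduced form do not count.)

D = 17, ⌊√D⌋ = 4
descent: ρ → (-4,1,1)
descent: ρ → (1,3,-2)  [lands on river]
river: ρ → (-2,1,2)
river: ρ → (2,3,-1)
river: ρ → (-1,3,2)
river: ρ → (2,1,-2)
river: ρ → (-2,3,1)
ρ-cycle length = 6 (tail of 2 descent steps not counted)

6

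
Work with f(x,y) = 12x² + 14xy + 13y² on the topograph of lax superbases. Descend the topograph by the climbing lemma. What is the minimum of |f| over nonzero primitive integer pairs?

translate: b→-10 (≡14 mod 24), so (12,14,13)→(12,-10,11)
flip: (12,-10,11)→(11,10,12)
reduced (well bottom): (11,10,12) with a≤c, −a<b≤a
well minimum = a = 11

11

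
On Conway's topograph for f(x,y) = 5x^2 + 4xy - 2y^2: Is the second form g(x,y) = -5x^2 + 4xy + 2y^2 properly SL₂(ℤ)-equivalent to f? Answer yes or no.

D₁ = 56, D₂ = 56
river cycle of f (length 4): (-2, 4, 5), (5, 6, -1), (-1, 6, 5), (5, 4, -2)
river cycle of g (length 4): (2, 4, -5), (-5, 6, 1), (1, 6, -5), (-5, 4, 2)
cycles differ ⇒ inequivalent

no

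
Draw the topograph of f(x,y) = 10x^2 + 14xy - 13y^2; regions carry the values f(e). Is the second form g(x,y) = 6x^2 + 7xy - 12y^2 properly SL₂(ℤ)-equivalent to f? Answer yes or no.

D₁ = 716, D₂ = 337
discriminants differ ⇒ not SL₂(ℤ)-equivalent

no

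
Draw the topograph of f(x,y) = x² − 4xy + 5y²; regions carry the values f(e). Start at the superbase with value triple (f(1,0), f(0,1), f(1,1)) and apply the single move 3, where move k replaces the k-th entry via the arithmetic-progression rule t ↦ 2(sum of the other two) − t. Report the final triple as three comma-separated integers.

start (1,5,2) = (f(1,0),f(0,1),f(1,1))
replace slot 3: 2·(1+5) − 2 = 10 → (1,5,10)

1,5,10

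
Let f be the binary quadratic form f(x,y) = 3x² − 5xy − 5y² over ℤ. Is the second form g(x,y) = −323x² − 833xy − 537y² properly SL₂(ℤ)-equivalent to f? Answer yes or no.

D₁ = 85, D₂ = 85
river cycle of f (length 6): (-5, 5, 3), (3, 7, -3), (-3, 5, 5), (5, 5, -3), (-3, 7, 3), (3, 5, -5)
river cycle of g (length 6): (-5, 5, 3), (3, 7, -3), (-3, 5, 5), (5, 5, -3), (-3, 7, 3), (3, 5, -5)
cycles coincide ⇒ equivalent

yes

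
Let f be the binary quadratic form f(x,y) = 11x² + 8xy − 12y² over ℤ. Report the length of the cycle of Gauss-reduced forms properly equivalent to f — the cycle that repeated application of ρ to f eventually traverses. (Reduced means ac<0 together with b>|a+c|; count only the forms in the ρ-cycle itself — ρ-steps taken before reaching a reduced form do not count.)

D = 592, ⌊√D⌋ = 24
river: ρ → (-12,16,7)
river: ρ → (7,12,-16)
river: ρ → (-16,20,3)
river: ρ → (3,22,-9)
river: ρ → (-9,14,11)
river: ρ → (11,8,-12)
ρ-cycle length = 6 (tail of 0 descent steps not counted)

6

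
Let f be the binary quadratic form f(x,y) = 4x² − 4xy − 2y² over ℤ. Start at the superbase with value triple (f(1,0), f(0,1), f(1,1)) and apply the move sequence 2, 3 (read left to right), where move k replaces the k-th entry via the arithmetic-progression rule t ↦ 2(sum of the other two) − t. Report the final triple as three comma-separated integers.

start (4,-2,-2) = (f(1,0),f(0,1),f(1,1))
replace slot 2: 2·(4+(-2)) − (-2) = 6 → (4,6,-2)
replace slot 3: 2·(4+6) − (-2) = 22 → (4,6,22)

4,6,22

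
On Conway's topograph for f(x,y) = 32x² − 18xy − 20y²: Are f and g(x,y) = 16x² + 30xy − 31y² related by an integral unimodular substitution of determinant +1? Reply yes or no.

D₁ = 2884, D₂ = 2884
river cycle of f (length 36): (-20, 18, 32), (32, 46, -6), (-6, 50, 16), (16, 46, -12), (-12, 50, 8), (8, 46, -24), (-24, 50, 4), (4, 46, -48), (-48, 50, 2), (2, 50, -48), … (26 more)
river cycle of g (length 40): (-31, 32, 15), (15, 28, -35), (-35, 42, 8), (8, 38, -45), (-45, 52, 1), (1, 52, -45), (-45, 38, 8), (8, 42, -35), (-35, 28, 15), (15, 32, -31), … (30 more)
cycles differ ⇒ inequivalent

no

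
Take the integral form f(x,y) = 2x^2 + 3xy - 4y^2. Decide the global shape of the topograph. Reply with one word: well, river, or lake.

D = b²−4ac = 3² − 4·2·(-4) = 41
D > 0 non-square ⇒ indefinite ⇒ periodic river

river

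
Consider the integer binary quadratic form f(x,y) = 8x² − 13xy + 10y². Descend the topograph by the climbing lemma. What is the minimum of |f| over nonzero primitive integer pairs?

translate: b→3 (≡-13 mod 16), so (8,-13,10)→(8,3,5)
flip: (8,3,5)→(5,-3,8)
reduced (well bottom): (5,-3,8) with a≤c, −a<b≤a
well minimum = a = 5

5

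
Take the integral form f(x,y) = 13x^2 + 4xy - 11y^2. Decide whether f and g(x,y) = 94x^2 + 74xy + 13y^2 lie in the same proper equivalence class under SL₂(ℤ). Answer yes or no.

D₁ = 588, D₂ = 588
river cycle of f (length 6): (-11, 18, 6), (6, 18, -11), (-11, 4, 13), (13, 22, -2), (-2, 22, 13), (13, 4, -11)
river cycle of g (length 6): (13, 4, -11), (-11, 18, 6), (6, 18, -11), (-11, 4, 13), (13, 22, -2), (-2, 22, 13)
cycles coincide ⇒ equivalent

yes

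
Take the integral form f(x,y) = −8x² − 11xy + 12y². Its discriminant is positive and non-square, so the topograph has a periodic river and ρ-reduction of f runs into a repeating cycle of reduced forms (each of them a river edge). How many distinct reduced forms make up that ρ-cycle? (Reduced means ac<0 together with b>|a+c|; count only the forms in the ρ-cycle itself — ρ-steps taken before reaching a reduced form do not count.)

D = 505, ⌊√D⌋ = 22
descent: ρ → (12,11,-8)  [lands on river]
river: ρ → (-8,21,2)
river: ρ → (2,19,-18)
river: ρ → (-18,17,3)
river: ρ → (3,19,-12)
river: ρ → (-12,5,10)
river: ρ → (10,15,-7)
river: ρ → (-7,13,12)
ρ-cycle length = 8 (tail of 1 descent step not counted)

8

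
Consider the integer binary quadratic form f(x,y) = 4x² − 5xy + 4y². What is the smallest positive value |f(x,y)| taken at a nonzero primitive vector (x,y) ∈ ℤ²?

translate: b→3 (≡-5 mod 8), so (4,-5,4)→(4,3,3)
flip: (4,3,3)→(3,-3,4)
translate: b→3 (≡-3 mod 6), so (3,-3,4)→(3,3,4)
reduced (well bottom): (3,3,4) with a≤c, −a<b≤a
well minimum = a = 3

3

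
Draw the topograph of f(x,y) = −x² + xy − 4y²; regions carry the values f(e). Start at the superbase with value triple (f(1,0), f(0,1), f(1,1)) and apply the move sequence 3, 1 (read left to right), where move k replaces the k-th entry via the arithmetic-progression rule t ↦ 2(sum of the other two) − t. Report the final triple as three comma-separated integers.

start (-1,-4,-4) = (f(1,0),f(0,1),f(1,1))
replace slot 3: 2·((-1)+(-4)) − (-4) = -6 → (-1,-4,-6)
replace slot 1: 2·((-4)+(-6)) − (-1) = -19 → (-19,-4,-6)

-19,-4,-6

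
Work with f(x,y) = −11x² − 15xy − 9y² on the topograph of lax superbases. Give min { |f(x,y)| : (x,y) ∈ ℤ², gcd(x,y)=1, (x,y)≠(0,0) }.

translate: b→-7 (≡15 mod 22), so (11,15,9)→(11,-7,5)
flip: (11,-7,5)→(5,7,11)
translate: b→-3 (≡7 mod 10), so (5,7,11)→(5,-3,9)
reduced (well bottom): (5,-3,9) with a≤c, −a<b≤a
well minimum |f| = |-5| = 5 (negative-definite)

5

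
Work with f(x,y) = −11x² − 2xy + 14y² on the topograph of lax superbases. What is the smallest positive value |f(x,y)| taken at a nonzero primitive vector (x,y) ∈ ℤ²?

descent: ρ → (14,2,-11)
descent: ρ → (-11,20,5)  [lands on river]
river: ρ → (5,20,-11)
river: ρ → (-11,24,1)
river: ρ → (1,24,-11)
closes: descent 2, river 4
min |a| on river = 1

1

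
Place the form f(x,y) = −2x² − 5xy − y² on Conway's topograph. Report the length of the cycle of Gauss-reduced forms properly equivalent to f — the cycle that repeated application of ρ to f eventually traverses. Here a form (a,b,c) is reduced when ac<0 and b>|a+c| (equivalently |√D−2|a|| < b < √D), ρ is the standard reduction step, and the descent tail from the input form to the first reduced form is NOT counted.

D = 17, ⌊√D⌋ = 4
descent: ρ → (-1,3,2)  [lands on river]
river: ρ → (2,1,-2)
river: ρ → (-2,3,1)
river: ρ → (1,3,-2)
river: ρ → (-2,1,2)
river: ρ → (2,3,-1)
ρ-cycle length = 6 (tail of 1 descent step not counted)

6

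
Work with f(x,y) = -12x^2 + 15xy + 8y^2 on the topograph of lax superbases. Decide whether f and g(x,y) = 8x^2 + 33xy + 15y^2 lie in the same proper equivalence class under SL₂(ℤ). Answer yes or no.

D₁ = 609, D₂ = 609
river cycle of f (length 16): (8, 17, -10), (-10, 23, 2), (2, 21, -21), (-21, 21, 2), (2, 23, -10), (-10, 17, 8), (8, 15, -12), (-12, 9, 11), (11, 13, -10), (-10, 7, 14), … (6 more)
river cycle of g (length 16): (-10, 23, 2), (2, 21, -21), (-21, 21, 2), (2, 23, -10), (-10, 17, 8), (8, 15, -12), (-12, 9, 11), (11, 13, -10), (-10, 7, 14), (14, 21, -3), … (6 more)
cycles coincide ⇒ equivalent

yes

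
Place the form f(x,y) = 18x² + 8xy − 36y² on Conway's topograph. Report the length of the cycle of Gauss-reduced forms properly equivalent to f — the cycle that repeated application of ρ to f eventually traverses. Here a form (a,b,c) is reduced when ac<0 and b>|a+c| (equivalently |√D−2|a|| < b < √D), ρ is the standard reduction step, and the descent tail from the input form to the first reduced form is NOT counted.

D = 2656, ⌊√D⌋ = 51
descent: ρ → (-36,-8,18)
descent: ρ → (18,44,-10)  [lands on river]
river: ρ → (-10,36,34)
river: ρ → (34,32,-12)
river: ρ → (-12,40,22)
river: ρ → (22,48,-4)
river: ρ → (-4,48,22)
river: ρ → (22,40,-12)
river: ρ → (-12,32,34)
river: ρ → (34,36,-10)
river: ρ → (-10,44,18)
river: ρ → (18,28,-26)
river: ρ → (-26,24,20)
river: ρ → (20,16,-30)
river: ρ → (-30,44,6)
river: ρ → (6,40,-44)
river: ρ → (-44,48,2)
river: ρ → (2,48,-44)
river: ρ → (-44,40,6)
river: ρ → (6,44,-30)
river: ρ → (-30,16,20)
river: ρ → (20,24,-26)
river: ρ → (-26,28,18)
ρ-cycle length = 22 (tail of 2 descent steps not counted)

22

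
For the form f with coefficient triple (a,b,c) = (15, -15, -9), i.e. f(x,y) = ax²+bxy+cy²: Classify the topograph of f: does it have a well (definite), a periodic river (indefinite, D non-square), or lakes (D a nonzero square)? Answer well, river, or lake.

D = b²−4ac = (-15)² − 4·15·(-9) = 765
D > 0 non-square ⇒ indefinite ⇒ periodic river

river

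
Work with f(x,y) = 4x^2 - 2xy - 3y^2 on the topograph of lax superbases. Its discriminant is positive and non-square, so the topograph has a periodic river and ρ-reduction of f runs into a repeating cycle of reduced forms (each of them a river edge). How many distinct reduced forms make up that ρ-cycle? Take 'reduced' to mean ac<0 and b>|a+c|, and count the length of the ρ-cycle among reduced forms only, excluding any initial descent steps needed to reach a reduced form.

D = 52, ⌊√D⌋ = 7
descent: ρ → (-3,2,4)  [lands on river]
river: ρ → (4,6,-1)
river: ρ → (-1,6,4)
river: ρ → (4,2,-3)
river: ρ → (-3,4,3)
river: ρ → (3,2,-4)
river: ρ → (-4,6,1)
river: ρ → (1,6,-4)
river: ρ → (-4,2,3)
river: ρ → (3,4,-3)
ρ-cycle length = 10 (tail of 1 descent step not counted)

10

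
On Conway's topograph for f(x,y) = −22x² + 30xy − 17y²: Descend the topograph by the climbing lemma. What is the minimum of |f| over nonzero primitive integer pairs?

translate: b→14 (≡-30 mod 44), so (22,-30,17)→(22,14,9)
flip: (22,14,9)→(9,-14,22)
translate: b→4 (≡-14 mod 18), so (9,-14,22)→(9,4,17)
reduced (well bottom): (9,4,17) with a≤c, −a<b≤a
well minimum |f| = |-9| = 9 (negative-definite)

9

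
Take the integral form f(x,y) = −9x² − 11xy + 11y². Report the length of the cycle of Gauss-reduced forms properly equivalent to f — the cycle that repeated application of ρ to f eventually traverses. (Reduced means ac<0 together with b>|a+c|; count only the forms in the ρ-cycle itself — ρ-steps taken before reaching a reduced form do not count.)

D = 517, ⌊√D⌋ = 22
descent: ρ → (11,11,-9)  [lands on river]
river: ρ → (-9,7,13)
river: ρ → (13,19,-3)
river: ρ → (-3,17,19)
river: ρ → (19,21,-1)
river: ρ → (-1,21,19)
river: ρ → (19,17,-3)
river: ρ → (-3,19,13)
river: ρ → (13,7,-9)
river: ρ → (-9,11,11)
ρ-cycle length = 10 (tail of 1 descent step not counted)

10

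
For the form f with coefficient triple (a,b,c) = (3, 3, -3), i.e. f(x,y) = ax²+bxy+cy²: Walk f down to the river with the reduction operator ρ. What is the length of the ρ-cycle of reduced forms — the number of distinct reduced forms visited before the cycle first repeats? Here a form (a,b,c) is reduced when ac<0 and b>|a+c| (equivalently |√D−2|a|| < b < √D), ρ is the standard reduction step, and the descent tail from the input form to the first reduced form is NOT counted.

D = 45, ⌊√D⌋ = 6
river: ρ → (-3,3,3)
river: ρ → (3,3,-3)
ρ-cycle length = 2 (tail of 0 descent steps not counted)

2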